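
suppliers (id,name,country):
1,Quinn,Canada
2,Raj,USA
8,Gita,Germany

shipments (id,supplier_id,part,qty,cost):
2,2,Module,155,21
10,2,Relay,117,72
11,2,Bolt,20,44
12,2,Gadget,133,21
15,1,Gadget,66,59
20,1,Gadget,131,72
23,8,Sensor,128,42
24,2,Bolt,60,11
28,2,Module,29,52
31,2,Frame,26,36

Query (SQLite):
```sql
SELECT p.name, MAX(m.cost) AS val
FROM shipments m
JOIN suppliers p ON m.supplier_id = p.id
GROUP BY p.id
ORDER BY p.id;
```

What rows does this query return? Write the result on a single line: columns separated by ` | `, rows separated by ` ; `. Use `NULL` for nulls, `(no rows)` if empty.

Quinn | 72 ; Raj | 72 ; Gita | 42

Join each shipments row to its suppliers via supplier_id.
Group joined rows by suppliers.id; compute MAX(m.cost) per group.
  1: ids {15, 20} → MAX(m.cost)=72
  2: ids {2, 10, 11, 12, 24, 28, 31} → MAX(m.cost)=72
  8: ids {23} → MAX(m.cost)=42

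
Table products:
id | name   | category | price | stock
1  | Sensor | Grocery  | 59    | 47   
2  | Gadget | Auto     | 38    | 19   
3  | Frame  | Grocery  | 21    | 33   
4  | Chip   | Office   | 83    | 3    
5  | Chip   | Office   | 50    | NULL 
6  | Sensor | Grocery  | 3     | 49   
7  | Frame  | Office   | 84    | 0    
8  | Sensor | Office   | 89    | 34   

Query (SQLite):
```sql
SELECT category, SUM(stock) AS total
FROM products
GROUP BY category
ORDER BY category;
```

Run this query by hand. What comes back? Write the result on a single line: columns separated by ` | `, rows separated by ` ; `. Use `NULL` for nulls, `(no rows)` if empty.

Partition products by category; compute SUM(stock) within each group.
  Auto: ids {2} → SUM(stock)=19
  Grocery: ids {1, 3, 6} → SUM(stock)=129
  Office: ids {4, 5, 7, 8} → SUM(stock)=37

Auto | 19 ; Grocery | 129 ; Office | 37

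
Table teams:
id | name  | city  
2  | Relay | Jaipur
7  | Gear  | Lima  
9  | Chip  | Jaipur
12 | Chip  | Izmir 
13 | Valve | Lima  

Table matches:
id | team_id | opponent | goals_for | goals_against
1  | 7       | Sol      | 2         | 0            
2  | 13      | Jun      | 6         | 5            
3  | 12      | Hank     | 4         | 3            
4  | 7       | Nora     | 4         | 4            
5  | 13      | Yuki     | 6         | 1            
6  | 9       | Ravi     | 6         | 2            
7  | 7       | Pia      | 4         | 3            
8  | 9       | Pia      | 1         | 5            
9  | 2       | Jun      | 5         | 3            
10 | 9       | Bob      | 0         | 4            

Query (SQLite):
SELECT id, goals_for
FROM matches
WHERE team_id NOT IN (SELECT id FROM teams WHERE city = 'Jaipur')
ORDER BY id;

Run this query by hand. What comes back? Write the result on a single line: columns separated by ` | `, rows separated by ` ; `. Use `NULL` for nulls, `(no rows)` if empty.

1 | 2 ; 2 | 6 ; 3 | 4 ; 4 | 4 ; 5 | 6 ; 7 | 4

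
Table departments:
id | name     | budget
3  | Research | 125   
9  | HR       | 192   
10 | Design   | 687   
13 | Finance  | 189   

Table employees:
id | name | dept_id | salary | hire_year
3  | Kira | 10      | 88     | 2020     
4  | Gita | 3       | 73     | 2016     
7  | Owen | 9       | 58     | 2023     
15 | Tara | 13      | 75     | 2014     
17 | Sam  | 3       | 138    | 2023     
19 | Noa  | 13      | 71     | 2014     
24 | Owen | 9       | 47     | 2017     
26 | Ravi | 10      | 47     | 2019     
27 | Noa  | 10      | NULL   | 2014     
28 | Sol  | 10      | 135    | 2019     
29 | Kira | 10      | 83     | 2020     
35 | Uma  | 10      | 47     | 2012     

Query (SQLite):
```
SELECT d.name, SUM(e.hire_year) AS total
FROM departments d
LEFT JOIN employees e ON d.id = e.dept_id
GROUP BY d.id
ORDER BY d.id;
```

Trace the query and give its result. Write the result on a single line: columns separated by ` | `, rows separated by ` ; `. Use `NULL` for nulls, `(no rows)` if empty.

Research | 4039 ; HR | 4040 ; Design | 12104 ; Finance | 4028

LEFT JOIN keeps every departments row; unmatched ones get NULL for employees columns.
Group by departments.id and compute SUM(e.hire_year). SUM over an all-NULL group is NULL.
  3: ids {4, 17} → SUM(e.hire_year)=4039
  9: ids {7, 24} → SUM(e.hire_year)=4040
  10: ids {3, 26, 27, 28, 29, 35} → SUM(e.hire_year)=12104
  13: ids {15, 19} → SUM(e.hire_year)=4028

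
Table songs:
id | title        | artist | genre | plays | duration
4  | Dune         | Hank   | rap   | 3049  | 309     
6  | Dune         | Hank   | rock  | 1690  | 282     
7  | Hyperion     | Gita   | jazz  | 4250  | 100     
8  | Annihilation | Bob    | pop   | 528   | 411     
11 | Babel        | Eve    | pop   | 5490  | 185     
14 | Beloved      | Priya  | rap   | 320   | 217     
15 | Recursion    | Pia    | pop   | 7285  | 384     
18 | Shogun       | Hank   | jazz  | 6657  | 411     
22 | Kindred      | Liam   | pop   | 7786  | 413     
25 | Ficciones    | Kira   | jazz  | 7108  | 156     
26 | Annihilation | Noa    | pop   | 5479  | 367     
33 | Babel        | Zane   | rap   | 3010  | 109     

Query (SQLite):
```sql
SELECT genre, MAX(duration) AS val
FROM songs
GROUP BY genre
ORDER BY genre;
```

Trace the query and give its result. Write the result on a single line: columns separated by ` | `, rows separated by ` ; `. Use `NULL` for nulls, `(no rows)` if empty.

jazz | 411 ; pop | 413 ; rap | 309 ; rock | 282

Partition songs by genre; compute MAX(duration) within each group.
  jazz: ids {7, 18, 25} → MAX(duration)=411
  pop: ids {8, 11, 15, 22, 26} → MAX(duration)=413
  rap: ids {4, 14, 33} → MAX(duration)=309
  rock: ids {6} → MAX(duration)=282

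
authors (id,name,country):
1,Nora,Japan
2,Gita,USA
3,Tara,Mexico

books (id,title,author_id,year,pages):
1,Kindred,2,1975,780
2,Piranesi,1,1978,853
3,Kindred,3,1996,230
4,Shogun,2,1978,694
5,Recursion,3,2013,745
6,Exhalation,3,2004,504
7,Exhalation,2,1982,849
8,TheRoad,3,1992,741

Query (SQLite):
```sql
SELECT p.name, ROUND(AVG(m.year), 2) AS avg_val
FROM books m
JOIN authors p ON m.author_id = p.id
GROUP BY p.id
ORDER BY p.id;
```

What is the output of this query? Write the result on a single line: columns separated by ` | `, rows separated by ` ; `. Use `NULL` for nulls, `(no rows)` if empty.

Nora | 1978 ; Gita | 1978.33 ; Tara | 2001.25

Join each books row to its authors via author_id.
Group joined rows by authors.id; compute ROUND(AVG(m.year), 2) per group.
  1: ids {2} → ROUND(AVG(m.year), 2)=1978
  2: ids {1, 4, 7} → ROUND(AVG(m.year), 2)=1978.33
  3: ids {3, 5, 6, 8} → ROUND(AVG(m.year), 2)=2001.25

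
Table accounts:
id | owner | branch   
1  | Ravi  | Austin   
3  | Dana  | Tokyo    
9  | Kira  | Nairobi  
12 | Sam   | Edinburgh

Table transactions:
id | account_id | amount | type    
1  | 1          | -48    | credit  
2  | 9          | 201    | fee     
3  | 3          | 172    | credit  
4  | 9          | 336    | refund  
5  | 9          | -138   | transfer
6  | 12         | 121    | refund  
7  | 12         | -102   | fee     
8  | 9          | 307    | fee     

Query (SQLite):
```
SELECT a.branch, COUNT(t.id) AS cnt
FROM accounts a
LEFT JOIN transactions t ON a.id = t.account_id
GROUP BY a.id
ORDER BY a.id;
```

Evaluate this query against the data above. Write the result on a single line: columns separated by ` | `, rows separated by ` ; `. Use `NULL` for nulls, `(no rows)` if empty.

Austin | 1 ; Tokyo | 1 ; Nairobi | 4 ; Edinburgh | 2

LEFT JOIN keeps every accounts row; unmatched ones get NULL for transactions columns.
Group by accounts.id and compute COUNT(t.id). COUNT(col) of an all-NULL group is 0.
  1: ids {1} → COUNT(t.id)=1
  3: ids {3} → COUNT(t.id)=1
  9: ids {2, 4, 5, 8} → COUNT(t.id)=4
  12: ids {6, 7} → COUNT(t.id)=2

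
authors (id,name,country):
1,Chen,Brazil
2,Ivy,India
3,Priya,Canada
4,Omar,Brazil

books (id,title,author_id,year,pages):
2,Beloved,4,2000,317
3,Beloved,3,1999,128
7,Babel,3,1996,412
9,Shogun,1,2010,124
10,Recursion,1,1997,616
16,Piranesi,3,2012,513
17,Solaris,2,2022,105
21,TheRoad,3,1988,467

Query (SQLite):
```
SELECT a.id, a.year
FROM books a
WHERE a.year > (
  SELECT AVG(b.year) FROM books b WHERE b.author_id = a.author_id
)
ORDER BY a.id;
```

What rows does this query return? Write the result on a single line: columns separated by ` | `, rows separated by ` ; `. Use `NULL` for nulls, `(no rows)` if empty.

For each books row a, compute AVG(year) over rows sharing a.author_id.
Keep row a if a.year > that per-group AVG.
  author_id=1: AVG(year) = 2003.5
  author_id=2: AVG(year) = 2022.0
  author_id=3: AVG(year) = 1998.75
  author_id=4: AVG(year) = 2000.0

3 | 1999 ; 9 | 2010 ; 16 | 2012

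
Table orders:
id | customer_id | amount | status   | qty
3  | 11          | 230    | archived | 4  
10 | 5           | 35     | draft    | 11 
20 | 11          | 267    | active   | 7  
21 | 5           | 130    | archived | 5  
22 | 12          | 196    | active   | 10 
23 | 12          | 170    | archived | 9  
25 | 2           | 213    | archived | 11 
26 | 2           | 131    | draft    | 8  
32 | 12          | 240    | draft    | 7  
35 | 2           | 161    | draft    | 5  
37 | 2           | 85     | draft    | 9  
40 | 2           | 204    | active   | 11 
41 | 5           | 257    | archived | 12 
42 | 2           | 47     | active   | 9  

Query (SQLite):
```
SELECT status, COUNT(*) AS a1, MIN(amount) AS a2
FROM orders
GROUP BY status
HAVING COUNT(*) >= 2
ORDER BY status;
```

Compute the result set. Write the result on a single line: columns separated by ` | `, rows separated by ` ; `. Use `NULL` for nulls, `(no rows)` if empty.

active | 4 | 47 ; archived | 5 | 130 ; draft | 5 | 35

Group orders by status.
Per group compute: COUNT(*), MIN(amount).
HAVING: drop groups with fewer than 2 rows.
  active: ids {20, 22, 40, 42} → COUNT(*)=4, MIN(amount)=47
  archived: ids {3, 21, 23, 25, 41} → COUNT(*)=5, MIN(amount)=130
  draft: ids {10, 26, 32, 35, 37} → COUNT(*)=5, MIN(amount)=35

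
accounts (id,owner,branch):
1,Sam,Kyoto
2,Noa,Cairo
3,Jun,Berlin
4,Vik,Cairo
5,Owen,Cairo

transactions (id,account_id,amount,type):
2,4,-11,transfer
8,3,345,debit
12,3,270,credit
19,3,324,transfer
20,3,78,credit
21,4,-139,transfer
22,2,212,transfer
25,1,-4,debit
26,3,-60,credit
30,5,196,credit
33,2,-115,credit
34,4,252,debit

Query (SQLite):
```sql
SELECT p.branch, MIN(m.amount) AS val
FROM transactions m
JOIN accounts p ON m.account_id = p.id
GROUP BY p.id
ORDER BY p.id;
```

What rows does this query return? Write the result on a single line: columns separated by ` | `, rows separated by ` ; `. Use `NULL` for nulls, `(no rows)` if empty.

Join each transactions row to its accounts via account_id.
Group joined rows by accounts.id; compute MIN(m.amount) per group.
  1: ids {25} → MIN(m.amount)=-4
  2: ids {22, 33} → MIN(m.amount)=-115
  3: ids {8, 12, 19, 20, 26} → MIN(m.amount)=-60
  4: ids {2, 21, 34} → MIN(m.amount)=-139
  5: ids {30} → MIN(m.amount)=196

Kyoto | -4 ; Cairo | -115 ; Berlin | -60 ; Cairo | -139 ; Cairo | 196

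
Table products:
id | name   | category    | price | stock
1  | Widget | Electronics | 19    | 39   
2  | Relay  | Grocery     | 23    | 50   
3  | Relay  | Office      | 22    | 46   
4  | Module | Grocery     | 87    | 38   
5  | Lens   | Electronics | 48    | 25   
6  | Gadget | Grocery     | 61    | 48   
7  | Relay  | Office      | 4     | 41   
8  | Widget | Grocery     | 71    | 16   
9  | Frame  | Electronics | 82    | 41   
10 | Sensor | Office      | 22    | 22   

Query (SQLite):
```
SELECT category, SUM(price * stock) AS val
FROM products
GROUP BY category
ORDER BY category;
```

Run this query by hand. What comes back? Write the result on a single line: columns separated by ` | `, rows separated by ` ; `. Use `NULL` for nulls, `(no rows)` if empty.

For each row compute price * stock.
Group by category; take SUM of the expression per group.
  Electronics: ids {1, 5, 9} → SUM(price * stock)=5303
  Grocery: ids {2, 4, 6, 8} → SUM(price * stock)=8520
  Office: ids {3, 7, 10} → SUM(price * stock)=1660

Electronics | 5303 ; Grocery | 8520 ; Office | 1660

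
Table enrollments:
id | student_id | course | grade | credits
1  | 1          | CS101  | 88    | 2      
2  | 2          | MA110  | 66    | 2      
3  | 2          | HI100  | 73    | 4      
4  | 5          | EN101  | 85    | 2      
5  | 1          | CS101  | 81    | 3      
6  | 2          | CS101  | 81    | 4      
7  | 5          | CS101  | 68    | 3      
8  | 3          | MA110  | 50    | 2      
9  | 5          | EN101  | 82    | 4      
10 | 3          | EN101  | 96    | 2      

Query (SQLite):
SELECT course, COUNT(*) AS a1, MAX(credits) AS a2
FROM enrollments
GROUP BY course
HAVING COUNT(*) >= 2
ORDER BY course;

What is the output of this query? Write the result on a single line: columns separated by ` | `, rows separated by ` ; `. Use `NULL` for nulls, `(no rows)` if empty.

Group enrollments by course.
Per group compute: COUNT(*), MAX(credits).
HAVING: drop groups with fewer than 2 rows.
  CS101: ids {1, 5, 6, 7} → COUNT(*)=4, MAX(credits)=4
  EN101: ids {4, 9, 10} → COUNT(*)=3, MAX(credits)=4
  HI100: ids {3} → COUNT(*)=1, MAX(credits)=4
  MA110: ids {2, 8} → COUNT(*)=2, MAX(credits)=2

CS101 | 4 | 4 ; EN101 | 3 | 4 ; MA110 | 2 | 2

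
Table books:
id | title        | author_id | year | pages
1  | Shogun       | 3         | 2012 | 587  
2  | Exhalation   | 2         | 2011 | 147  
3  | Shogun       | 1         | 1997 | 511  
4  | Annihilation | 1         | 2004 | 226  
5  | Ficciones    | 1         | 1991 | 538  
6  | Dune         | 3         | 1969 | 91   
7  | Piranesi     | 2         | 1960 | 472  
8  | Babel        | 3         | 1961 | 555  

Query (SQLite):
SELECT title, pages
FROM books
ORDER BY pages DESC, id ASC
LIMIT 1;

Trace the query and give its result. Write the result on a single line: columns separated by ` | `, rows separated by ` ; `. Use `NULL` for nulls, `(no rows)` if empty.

Sort by pages desc, tiebreak id asc: (587, id=1), (555, id=8), (538, id=5), (511, id=3) …. Take first 1.

Shogun | 587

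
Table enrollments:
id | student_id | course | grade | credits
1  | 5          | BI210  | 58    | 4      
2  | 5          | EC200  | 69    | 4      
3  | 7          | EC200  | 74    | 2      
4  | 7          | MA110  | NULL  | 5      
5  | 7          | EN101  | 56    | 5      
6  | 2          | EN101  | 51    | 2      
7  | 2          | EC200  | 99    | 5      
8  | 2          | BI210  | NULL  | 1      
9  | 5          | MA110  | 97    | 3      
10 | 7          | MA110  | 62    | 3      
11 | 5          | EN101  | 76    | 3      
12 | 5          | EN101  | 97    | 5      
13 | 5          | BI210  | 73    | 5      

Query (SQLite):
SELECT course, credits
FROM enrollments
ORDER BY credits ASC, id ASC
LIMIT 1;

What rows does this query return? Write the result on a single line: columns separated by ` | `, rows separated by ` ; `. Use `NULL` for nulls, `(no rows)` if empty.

BI210 | 1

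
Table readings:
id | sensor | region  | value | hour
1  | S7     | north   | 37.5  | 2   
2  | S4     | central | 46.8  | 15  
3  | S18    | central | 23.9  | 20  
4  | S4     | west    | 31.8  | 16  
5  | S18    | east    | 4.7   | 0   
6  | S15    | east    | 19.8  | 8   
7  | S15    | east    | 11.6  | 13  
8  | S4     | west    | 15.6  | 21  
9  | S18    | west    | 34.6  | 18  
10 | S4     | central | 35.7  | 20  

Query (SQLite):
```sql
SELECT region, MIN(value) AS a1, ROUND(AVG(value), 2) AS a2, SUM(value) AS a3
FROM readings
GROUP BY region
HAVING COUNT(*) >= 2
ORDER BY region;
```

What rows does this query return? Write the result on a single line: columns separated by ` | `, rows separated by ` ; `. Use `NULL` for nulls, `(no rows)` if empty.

Group readings by region.
Per group compute: MIN(value), ROUND(AVG(value), 2), SUM(value).
HAVING: drop groups with fewer than 2 rows.
  central: ids {2, 3, 10} → MIN(value)=23.9, ROUND(AVG(value), 2)=35.47, SUM(value)=106.4
  east: ids {5, 6, 7} → MIN(value)=4.7, ROUND(AVG(value), 2)=12.03, SUM(value)=36.1
  north: ids {1} → MIN(value)=37.5, ROUND(AVG(value), 2)=37.5, SUM(value)=37.5
  west: ids {4, 8, 9} → MIN(value)=15.6, ROUND(AVG(value), 2)=27.33, SUM(value)=82

central | 23.9 | 35.47 | 106.4 ; east | 4.7 | 12.03 | 36.1 ; west | 15.6 | 27.33 | 82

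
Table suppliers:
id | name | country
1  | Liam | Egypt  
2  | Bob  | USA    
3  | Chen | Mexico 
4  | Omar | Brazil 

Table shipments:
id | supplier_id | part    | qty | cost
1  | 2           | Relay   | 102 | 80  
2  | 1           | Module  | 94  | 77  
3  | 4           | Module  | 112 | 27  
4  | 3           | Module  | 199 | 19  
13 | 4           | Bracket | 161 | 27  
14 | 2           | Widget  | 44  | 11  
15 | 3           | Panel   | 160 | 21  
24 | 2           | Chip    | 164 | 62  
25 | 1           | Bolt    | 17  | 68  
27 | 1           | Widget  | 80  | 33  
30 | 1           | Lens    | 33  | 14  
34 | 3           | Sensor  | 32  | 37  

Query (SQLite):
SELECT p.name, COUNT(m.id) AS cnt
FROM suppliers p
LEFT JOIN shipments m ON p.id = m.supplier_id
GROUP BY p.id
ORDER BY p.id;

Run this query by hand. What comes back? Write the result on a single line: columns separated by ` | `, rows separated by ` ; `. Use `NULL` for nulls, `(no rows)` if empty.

Liam | 4 ; Bob | 3 ; Chen | 3 ; Omar | 2

LEFT JOIN keeps every suppliers row; unmatched ones get NULL for shipments columns.
Group by suppliers.id and compute COUNT(m.id). COUNT(col) of an all-NULL group is 0.
  1: ids {2, 25, 27, 30} → COUNT(m.id)=4
  2: ids {1, 14, 24} → COUNT(m.id)=3
  3: ids {4, 15, 34} → COUNT(m.id)=3
  4: ids {3, 13} → COUNT(m.id)=2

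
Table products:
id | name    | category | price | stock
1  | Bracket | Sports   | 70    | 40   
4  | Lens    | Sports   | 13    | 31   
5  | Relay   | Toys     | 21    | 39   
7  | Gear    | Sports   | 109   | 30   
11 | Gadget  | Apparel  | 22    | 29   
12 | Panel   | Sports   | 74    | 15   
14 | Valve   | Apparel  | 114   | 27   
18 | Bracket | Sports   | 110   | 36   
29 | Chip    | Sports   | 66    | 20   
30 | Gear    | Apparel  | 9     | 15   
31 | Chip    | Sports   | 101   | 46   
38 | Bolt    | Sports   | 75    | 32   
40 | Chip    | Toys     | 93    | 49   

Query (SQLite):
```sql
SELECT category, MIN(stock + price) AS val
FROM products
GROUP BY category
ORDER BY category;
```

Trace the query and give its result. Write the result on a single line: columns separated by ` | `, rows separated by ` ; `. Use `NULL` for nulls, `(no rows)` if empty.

For each row compute stock + price.
Group by category; take MIN of the expression per group.
  Apparel: ids {11, 14, 30} → MIN(stock + price)=24
  Sports: ids {1, 4, 7, 12, 18, 29, 31, 38} → MIN(stock + price)=44
  Toys: ids {5, 40} → MIN(stock + price)=60

Apparel | 24 ; Sports | 44 ; Toys | 60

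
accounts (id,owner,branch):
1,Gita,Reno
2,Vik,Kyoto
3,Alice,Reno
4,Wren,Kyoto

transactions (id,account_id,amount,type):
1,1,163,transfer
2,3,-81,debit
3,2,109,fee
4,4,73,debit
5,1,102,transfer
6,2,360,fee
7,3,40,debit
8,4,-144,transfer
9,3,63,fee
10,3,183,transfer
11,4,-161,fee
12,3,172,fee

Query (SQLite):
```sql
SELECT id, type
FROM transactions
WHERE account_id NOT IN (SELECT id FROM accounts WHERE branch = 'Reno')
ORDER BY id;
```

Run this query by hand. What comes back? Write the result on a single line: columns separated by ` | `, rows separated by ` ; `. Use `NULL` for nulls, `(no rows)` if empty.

3 | fee ; 4 | debit ; 6 | fee ; 8 | transfer ; 11 | fee

Inner query: accounts.id where branch = 'Reno'.
Outer: keep transactions rows whose account_id is not in that set.
Inner query → {1, 3}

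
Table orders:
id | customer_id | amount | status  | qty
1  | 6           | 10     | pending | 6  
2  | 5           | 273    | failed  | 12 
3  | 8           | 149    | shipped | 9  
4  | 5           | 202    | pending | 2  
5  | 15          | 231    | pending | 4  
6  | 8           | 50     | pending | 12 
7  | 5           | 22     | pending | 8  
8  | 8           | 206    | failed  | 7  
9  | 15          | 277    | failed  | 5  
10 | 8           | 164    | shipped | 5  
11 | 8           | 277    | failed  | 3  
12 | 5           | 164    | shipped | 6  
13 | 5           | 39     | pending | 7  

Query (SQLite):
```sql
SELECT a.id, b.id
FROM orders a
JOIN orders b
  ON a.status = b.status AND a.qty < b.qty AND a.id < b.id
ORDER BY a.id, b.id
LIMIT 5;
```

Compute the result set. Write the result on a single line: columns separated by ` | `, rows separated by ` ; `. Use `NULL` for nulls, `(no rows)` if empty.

Pairs (a,b) with same status, a.qty < b.qty, a.id < b.id.
status groups: failed:{2,8,9,11} pending:{1,4,5,6,7,13} shipped:{3,10,12}
Ordered by (a.id, b.id); first 5.

1 | 6 ; 1 | 7 ; 1 | 13 ; 4 | 5 ; 4 | 6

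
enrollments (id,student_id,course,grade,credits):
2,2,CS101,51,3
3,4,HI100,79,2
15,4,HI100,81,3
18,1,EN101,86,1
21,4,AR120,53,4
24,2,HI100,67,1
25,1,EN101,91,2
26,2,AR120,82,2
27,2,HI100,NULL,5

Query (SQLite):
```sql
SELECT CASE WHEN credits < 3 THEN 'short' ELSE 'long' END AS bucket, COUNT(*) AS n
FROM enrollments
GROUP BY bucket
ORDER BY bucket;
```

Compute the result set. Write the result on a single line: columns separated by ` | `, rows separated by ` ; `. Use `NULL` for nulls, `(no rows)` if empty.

Bucket rows by credits < 3 → 'short' else 'long'; count each bucket.

long | 4 ; short | 5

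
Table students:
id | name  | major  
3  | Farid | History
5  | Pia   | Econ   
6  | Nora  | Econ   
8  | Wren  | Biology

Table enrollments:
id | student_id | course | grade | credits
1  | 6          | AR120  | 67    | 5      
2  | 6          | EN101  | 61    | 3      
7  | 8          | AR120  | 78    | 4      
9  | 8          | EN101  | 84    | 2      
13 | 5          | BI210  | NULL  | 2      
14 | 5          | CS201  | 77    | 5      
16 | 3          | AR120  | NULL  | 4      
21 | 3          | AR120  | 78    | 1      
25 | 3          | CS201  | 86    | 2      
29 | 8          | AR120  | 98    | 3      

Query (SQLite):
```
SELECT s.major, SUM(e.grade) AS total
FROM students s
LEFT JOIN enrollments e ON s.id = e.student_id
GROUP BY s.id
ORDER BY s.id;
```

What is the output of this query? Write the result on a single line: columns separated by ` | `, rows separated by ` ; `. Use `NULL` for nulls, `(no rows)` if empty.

LEFT JOIN keeps every students row; unmatched ones get NULL for enrollments columns.
Group by students.id and compute SUM(e.grade). SUM over an all-NULL group is NULL.
  3: ids {16, 21, 25} → SUM(e.grade)=164
  5: ids {13, 14} → SUM(e.grade)=77
  6: ids {1, 2} → SUM(e.grade)=128
  8: ids {7, 9, 29} → SUM(e.grade)=260

History | 164 ; Econ | 77 ; Econ | 128 ; Biology | 260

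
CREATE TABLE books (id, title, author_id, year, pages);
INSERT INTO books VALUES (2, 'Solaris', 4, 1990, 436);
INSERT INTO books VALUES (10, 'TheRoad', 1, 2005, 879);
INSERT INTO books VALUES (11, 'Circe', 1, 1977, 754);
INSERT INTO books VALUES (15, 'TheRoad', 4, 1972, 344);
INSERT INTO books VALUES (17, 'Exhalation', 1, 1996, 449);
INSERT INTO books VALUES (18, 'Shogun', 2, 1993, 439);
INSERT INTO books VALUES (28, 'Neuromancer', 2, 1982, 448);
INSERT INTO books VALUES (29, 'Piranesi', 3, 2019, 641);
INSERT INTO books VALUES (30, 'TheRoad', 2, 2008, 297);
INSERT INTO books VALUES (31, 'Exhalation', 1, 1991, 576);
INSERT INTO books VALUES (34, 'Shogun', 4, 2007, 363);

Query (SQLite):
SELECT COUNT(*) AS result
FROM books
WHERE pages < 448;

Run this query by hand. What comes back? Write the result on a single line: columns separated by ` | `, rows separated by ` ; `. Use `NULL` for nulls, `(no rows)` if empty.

5

Rows where pages < 448 → pages values: [436, 344, 439, 297, 363].
COUNT(*) counts rows → 5.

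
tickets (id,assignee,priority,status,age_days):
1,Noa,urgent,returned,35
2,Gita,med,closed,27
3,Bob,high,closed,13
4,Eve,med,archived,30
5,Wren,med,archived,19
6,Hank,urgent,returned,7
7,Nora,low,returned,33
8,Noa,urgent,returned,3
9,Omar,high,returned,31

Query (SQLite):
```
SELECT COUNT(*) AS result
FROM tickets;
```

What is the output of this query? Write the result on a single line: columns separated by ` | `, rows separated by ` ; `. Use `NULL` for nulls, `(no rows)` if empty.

All age_days values: [35, 27, 13, 30, 19, 7, 33, 3, 31].
COUNT(*) counts rows → 9.

9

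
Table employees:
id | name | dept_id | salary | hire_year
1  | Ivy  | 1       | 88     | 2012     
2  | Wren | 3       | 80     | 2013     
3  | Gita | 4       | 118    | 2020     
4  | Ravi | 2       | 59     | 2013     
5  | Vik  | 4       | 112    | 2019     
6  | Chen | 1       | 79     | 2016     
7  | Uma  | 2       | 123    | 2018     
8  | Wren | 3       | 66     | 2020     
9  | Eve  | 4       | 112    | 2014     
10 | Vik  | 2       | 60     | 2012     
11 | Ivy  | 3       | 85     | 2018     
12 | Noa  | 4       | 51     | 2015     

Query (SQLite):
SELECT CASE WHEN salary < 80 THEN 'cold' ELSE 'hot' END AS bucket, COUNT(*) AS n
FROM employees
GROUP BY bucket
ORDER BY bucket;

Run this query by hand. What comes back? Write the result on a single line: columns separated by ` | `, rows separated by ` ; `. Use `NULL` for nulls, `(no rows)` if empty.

cold | 5 ; hot | 7

Bucket rows by salary < 80 → 'cold' else 'hot'; count each bucket.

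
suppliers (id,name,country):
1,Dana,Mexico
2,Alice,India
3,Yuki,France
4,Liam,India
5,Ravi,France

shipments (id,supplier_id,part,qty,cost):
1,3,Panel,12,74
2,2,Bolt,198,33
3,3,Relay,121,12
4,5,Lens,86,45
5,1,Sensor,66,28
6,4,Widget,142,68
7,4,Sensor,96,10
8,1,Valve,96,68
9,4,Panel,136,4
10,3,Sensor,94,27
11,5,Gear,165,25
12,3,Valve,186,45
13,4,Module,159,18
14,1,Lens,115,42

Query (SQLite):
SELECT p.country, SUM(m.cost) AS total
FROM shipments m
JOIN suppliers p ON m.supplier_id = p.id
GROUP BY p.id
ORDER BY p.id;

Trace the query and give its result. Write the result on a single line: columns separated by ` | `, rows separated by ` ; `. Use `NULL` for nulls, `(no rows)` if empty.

Mexico | 138 ; India | 33 ; France | 158 ; India | 100 ; France | 70

Join each shipments row to its suppliers via supplier_id.
Group joined rows by suppliers.id; compute SUM(m.cost) per group.
  1: ids {5, 8, 14} → SUM(m.cost)=138
  2: ids {2} → SUM(m.cost)=33
  3: ids {1, 3, 10, 12} → SUM(m.cost)=158
  4: ids {6, 7, 9, 13} → SUM(m.cost)=100
  5: ids {4, 11} → SUM(m.cost)=70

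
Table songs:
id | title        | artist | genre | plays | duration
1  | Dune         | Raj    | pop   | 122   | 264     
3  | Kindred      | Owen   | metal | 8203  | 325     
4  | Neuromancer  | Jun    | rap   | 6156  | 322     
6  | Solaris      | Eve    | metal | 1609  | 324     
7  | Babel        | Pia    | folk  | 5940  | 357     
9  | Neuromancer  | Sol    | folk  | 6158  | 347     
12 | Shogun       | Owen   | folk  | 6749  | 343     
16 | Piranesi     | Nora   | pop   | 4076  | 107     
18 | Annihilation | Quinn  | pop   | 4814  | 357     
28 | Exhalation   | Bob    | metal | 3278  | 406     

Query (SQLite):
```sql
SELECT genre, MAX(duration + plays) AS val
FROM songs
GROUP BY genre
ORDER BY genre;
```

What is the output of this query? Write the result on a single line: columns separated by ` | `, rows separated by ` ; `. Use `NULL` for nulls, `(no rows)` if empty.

folk | 7092 ; metal | 8528 ; pop | 5171 ; rap | 6478

For each row compute duration + plays.
Group by genre; take MAX of the expression per group.
  folk: ids {7, 9, 12} → MAX(duration + plays)=7092
  metal: ids {3, 6, 28} → MAX(duration + plays)=8528
  pop: ids {1, 16, 18} → MAX(duration + plays)=5171
  rap: ids {4} → MAX(duration + plays)=6478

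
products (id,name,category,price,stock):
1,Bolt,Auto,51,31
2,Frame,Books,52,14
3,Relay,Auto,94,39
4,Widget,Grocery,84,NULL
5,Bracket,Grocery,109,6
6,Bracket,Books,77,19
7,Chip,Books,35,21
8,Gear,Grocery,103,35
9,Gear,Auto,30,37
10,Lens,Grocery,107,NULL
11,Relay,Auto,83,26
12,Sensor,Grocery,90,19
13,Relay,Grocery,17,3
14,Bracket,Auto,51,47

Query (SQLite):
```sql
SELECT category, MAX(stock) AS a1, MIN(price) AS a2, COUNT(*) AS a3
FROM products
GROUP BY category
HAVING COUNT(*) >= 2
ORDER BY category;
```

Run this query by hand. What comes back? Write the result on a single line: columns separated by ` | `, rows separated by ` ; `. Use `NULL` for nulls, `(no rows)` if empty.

Group products by category.
Per group compute: MAX(stock), MIN(price), COUNT(*).
HAVING: drop groups with fewer than 2 rows.
  Auto: ids {1, 3, 9, 11, 14} → MAX(stock)=47, MIN(price)=30, COUNT(*)=5
  Books: ids {2, 6, 7} → MAX(stock)=21, MIN(price)=35, COUNT(*)=3
  Grocery: ids {4, 5, 8, 10, 12, 13} → MAX(stock)=35, MIN(price)=17, COUNT(*)=6

Auto | 47 | 30 | 5 ; Books | 21 | 35 | 3 ; Grocery | 35 | 17 | 6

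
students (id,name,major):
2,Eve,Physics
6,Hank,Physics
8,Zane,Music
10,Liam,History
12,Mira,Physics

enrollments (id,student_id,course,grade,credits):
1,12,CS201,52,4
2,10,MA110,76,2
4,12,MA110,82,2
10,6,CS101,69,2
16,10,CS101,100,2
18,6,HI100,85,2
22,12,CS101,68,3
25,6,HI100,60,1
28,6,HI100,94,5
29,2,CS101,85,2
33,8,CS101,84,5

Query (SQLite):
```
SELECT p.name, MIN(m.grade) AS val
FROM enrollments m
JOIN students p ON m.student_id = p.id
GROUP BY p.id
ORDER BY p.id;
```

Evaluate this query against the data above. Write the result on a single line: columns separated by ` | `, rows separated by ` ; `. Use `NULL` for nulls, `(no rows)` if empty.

Join each enrollments row to its students via student_id.
Group joined rows by students.id; compute MIN(m.grade) per group.
  2: ids {29} → MIN(m.grade)=85
  6: ids {10, 18, 25, 28} → MIN(m.grade)=60
  8: ids {33} → MIN(m.grade)=84
  10: ids {2, 16} → MIN(m.grade)=76
  12: ids {1, 4, 22} → MIN(m.grade)=52

Eve | 85 ; Hank | 60 ; Zane | 84 ; Liam | 76 ; Mira | 52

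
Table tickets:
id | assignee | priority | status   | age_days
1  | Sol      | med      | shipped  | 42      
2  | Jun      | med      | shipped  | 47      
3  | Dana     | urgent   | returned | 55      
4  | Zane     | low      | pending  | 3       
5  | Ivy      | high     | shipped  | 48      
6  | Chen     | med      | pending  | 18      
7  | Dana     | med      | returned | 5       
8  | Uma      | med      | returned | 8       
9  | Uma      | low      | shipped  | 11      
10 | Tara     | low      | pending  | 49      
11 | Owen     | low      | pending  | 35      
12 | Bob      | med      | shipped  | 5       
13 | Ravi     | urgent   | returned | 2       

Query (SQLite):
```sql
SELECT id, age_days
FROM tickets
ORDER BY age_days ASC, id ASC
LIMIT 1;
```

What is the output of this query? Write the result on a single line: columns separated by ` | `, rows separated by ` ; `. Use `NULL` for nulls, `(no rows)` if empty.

Sort by age_days asc, tiebreak id asc: (2, id=13), (3, id=4), (5, id=7), (5, id=12) …. Take first 1.

13 | 2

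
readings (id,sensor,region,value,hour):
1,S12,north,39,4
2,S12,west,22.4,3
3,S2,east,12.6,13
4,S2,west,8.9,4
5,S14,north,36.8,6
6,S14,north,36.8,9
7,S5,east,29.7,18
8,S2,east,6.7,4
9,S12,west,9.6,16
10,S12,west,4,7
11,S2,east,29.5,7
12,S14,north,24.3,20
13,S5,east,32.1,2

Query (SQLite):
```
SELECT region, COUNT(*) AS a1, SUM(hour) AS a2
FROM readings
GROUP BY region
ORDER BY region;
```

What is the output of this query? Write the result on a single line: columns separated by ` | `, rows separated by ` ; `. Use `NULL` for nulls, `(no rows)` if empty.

east | 5 | 44 ; north | 4 | 39 ; west | 4 | 30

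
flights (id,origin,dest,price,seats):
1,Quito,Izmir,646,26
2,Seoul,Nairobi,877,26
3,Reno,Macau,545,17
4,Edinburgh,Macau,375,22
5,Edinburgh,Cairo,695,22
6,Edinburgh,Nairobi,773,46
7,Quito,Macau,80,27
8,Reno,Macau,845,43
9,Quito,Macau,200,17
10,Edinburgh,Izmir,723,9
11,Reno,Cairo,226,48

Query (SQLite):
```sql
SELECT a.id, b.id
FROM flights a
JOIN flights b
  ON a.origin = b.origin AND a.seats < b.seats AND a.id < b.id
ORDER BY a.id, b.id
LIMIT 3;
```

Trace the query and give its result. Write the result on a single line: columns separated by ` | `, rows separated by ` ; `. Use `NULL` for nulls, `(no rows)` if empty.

Pairs (a,b) with same origin, a.seats < b.seats, a.id < b.id.
origin groups: Edinburgh:{4,5,6,10} Quito:{1,7,9} Reno:{3,8,11} Seoul:{2}
Ordered by (a.id, b.id); first 3.

1 | 7 ; 3 | 8 ; 3 | 11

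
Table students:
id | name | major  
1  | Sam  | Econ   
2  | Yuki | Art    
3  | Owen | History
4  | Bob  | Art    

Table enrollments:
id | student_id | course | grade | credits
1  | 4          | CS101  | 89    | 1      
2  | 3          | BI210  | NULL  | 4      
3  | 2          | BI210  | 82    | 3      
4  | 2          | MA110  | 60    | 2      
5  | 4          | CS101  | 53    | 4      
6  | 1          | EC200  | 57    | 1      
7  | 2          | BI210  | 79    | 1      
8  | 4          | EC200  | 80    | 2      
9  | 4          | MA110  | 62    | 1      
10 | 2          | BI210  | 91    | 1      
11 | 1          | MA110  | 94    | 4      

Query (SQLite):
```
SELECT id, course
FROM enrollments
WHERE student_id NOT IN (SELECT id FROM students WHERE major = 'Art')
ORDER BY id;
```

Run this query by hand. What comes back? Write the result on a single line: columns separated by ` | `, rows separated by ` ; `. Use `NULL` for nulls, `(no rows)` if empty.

2 | BI210 ; 6 | EC200 ; 11 | MA110

Inner query: students.id where major = 'Art'.
Outer: keep enrollments rows whose student_id is not in that set.
Inner query → {2, 4}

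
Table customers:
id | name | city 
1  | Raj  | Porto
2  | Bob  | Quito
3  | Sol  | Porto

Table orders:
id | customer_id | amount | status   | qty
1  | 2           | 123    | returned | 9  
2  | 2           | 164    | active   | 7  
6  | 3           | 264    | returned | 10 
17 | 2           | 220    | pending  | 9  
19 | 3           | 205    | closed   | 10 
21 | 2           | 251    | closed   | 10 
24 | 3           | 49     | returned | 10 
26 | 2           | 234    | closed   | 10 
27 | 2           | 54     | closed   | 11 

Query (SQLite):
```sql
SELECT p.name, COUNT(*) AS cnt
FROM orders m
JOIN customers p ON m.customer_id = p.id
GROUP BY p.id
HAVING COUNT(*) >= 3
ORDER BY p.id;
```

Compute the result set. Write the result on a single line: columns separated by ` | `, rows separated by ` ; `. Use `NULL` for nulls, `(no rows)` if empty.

Join each orders row to its customers via customer_id.
Group joined rows by customers.id; compute COUNT(*) per group.
HAVING: keep groups with count ≥ 3.
  2: ids {1, 2, 17, 21, 26, 27} → COUNT(*)=6
  3: ids {6, 19, 24} → COUNT(*)=3

Bob | 6 ; Sol | 3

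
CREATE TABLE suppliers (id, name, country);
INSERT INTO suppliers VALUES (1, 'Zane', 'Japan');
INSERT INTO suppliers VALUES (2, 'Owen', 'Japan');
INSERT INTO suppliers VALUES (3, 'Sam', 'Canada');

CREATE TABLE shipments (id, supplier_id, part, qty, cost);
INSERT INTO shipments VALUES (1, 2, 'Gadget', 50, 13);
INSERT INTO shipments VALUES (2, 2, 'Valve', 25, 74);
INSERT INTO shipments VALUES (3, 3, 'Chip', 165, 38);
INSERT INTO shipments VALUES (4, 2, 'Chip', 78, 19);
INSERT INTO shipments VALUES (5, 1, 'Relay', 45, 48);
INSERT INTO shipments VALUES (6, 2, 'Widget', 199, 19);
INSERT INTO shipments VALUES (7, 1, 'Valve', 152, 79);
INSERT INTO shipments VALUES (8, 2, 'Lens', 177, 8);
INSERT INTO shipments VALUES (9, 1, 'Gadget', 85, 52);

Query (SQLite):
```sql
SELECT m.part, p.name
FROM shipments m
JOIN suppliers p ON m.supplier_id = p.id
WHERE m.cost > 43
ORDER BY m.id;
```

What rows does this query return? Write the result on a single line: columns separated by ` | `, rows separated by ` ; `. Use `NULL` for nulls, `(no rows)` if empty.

Valve | Owen ; Relay | Zane ; Valve | Zane ; Gadget | Zane

Each shipments row matches the suppliers row where supplier_id = suppliers.id.
Then keep rows with m.cost > 43.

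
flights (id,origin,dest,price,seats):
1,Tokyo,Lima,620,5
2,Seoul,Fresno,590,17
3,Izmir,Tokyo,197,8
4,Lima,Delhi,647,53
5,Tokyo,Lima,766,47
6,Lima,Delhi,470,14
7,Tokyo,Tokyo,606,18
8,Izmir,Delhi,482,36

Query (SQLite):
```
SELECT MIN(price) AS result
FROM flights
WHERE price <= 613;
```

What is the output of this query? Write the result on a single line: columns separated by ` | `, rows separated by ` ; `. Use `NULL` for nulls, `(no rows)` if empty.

197

Rows where price <= 613 → price values: [590, 197, 470, 606, 482].
MIN of non-NULL values = 197.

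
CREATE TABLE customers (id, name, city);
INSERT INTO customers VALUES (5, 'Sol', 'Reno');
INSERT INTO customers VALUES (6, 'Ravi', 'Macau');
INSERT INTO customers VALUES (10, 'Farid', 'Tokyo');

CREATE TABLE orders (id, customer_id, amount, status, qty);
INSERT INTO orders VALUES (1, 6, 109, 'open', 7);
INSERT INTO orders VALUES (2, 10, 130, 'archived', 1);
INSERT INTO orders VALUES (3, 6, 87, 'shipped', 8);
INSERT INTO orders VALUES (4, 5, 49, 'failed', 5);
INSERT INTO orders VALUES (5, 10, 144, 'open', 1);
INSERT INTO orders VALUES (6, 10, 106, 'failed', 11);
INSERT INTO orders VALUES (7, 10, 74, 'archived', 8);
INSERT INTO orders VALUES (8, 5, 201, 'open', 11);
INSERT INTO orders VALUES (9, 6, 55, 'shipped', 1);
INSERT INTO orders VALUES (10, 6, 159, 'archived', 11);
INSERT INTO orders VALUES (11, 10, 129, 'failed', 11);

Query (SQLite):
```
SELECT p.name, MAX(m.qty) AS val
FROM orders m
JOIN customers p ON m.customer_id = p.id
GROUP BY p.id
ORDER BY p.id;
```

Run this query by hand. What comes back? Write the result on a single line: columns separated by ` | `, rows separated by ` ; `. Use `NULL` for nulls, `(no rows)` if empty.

Sol | 11 ; Ravi | 11 ; Farid | 11

Join each orders row to its customers via customer_id.
Group joined rows by customers.id; compute MAX(m.qty) per group.
  5: ids {4, 8} → MAX(m.qty)=11
  6: ids {1, 3, 9, 10} → MAX(m.qty)=11
  10: ids {2, 5, 6, 7, 11} → MAX(m.qty)=11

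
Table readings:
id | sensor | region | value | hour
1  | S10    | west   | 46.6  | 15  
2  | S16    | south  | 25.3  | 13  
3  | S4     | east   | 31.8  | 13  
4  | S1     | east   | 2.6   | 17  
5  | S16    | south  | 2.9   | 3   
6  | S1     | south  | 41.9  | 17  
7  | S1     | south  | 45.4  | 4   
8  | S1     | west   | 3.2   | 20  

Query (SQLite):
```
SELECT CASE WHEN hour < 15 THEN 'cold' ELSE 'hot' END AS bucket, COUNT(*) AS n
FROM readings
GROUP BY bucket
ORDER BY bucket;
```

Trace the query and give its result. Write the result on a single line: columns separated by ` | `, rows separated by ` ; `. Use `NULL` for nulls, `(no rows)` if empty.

cold | 4 ; hot | 4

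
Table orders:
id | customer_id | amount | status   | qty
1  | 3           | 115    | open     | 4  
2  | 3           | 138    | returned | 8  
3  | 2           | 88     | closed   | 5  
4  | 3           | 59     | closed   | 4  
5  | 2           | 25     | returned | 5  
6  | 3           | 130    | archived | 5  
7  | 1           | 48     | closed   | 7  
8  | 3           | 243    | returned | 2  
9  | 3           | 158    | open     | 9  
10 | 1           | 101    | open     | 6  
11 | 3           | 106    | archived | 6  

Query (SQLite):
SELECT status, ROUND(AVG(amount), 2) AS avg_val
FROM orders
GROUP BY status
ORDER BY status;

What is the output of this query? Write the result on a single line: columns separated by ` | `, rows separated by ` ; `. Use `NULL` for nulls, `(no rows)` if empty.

Partition orders by status; compute ROUND(AVG(amount), 2) within each group.
  archived: ids {6, 11} → ROUND(AVG(amount), 2)=118
  closed: ids {3, 4, 7} → ROUND(AVG(amount), 2)=65
  open: ids {1, 9, 10} → ROUND(AVG(amount), 2)=124.67
  returned: ids {2, 5, 8} → ROUND(AVG(amount), 2)=135.33

archived | 118 ; closed | 65 ; open | 124.67 ; returned | 135.33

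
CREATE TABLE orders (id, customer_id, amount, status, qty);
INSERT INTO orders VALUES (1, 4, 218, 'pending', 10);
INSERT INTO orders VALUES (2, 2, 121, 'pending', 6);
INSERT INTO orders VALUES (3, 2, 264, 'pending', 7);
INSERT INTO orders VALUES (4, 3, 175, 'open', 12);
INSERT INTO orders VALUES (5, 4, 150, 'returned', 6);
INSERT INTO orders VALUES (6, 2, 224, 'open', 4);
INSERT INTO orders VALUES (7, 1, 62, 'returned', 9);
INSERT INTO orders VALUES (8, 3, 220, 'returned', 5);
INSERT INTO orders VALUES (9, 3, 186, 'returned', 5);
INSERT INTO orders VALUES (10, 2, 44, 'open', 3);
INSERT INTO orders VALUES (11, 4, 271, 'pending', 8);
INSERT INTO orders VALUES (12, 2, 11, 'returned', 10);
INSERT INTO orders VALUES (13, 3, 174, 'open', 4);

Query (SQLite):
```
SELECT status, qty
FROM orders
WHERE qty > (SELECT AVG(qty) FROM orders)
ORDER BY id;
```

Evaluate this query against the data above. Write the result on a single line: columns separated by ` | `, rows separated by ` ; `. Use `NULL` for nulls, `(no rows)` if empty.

pending | 10 ; pending | 7 ; open | 12 ; returned | 9 ; pending | 8 ; returned | 10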